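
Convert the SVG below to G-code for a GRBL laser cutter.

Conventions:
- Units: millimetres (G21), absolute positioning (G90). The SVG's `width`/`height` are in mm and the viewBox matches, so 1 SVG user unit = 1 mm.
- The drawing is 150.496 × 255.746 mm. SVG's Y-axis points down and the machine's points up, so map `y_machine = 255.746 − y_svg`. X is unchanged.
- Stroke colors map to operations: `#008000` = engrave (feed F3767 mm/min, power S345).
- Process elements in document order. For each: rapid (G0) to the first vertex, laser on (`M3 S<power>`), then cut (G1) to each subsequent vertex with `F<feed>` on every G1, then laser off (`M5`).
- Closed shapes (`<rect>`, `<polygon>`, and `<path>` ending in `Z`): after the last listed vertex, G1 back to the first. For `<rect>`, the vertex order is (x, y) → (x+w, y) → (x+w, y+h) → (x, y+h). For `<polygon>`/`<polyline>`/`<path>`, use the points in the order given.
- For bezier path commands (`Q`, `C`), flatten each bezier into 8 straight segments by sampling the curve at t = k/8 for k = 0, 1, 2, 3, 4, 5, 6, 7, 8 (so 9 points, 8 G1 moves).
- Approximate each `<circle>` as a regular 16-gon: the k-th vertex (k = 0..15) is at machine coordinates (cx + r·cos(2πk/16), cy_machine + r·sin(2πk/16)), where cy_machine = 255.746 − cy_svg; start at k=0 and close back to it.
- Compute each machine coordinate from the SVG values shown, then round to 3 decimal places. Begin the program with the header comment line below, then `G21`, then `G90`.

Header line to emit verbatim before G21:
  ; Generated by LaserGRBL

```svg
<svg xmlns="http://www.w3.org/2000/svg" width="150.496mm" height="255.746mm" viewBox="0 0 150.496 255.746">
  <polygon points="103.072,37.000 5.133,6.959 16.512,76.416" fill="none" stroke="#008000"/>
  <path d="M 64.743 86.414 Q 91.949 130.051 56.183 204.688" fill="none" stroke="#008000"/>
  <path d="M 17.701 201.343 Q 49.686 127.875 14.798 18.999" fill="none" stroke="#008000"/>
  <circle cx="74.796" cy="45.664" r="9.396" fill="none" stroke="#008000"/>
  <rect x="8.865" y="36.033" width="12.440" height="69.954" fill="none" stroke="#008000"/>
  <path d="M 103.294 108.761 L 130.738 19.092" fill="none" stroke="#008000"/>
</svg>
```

; Generated by LaserGRBL
G21
G90
G0 X103.072 Y218.746
M3 S345
G1 X5.133 Y248.787 F3767
G1 X16.512 Y179.330 F3767
G1 X103.072 Y218.746 F3767
M5
G0 X64.743 Y169.332
M3 S345
G1 X70.561 Y157.938 F3767
G1 X74.410 Y145.576 F3767
G1 X76.292 Y132.245 F3767
G1 X76.206 Y117.945 F3767
G1 X74.152 Y102.676 F3767
G1 X70.130 Y86.439 F3767
G1 X64.141 Y69.233 F3767
G1 X56.183 Y51.058 F3767
M5
G0 X17.701 Y54.403
M3 S345
G1 X24.652 Y73.323 F3767
G1 X29.514 Y93.350 F3767
G1 X32.286 Y114.483 F3767
G1 X32.968 Y136.723 F3767
G1 X31.560 Y160.069 F3767
G1 X28.062 Y184.522 F3767
G1 X22.475 Y210.081 F3767
G1 X14.798 Y236.747 F3767
M5
G0 X84.192 Y210.082
M3 S345
G1 X83.477 Y213.678 F3767
G1 X81.440 Y216.726 F3767
G1 X78.392 Y218.763 F3767
G1 X74.796 Y219.478 F3767
G1 X71.200 Y218.763 F3767
G1 X68.152 Y216.726 F3767
G1 X66.115 Y213.678 F3767
G1 X65.400 Y210.082 F3767
G1 X66.115 Y206.486 F3767
G1 X68.152 Y203.438 F3767
G1 X71.200 Y201.401 F3767
G1 X74.796 Y200.686 F3767
G1 X78.392 Y201.401 F3767
G1 X81.440 Y203.438 F3767
G1 X83.477 Y206.486 F3767
G1 X84.192 Y210.082 F3767
M5
G0 X8.865 Y219.713
M3 S345
G1 X21.305 Y219.713 F3767
G1 X21.305 Y149.759 F3767
G1 X8.865 Y149.759 F3767
G1 X8.865 Y219.713 F3767
M5
G0 X103.294 Y146.985
M3 S345
G1 X130.738 Y236.654 F3767
M5

viewBox `0 0 150.496 255.746` with mm width/height → 1 unit = 1 mm. Flip: y_m = 255.746 − y_svg.

**Shape 1** — `<polygon>` closed polygon, stroke `#008000` → engrave (S345, F3767). Machine vertices: (103.072,218.746) → (5.133,248.787) → (16.512,179.330) → (103.072,218.746). Closed: final G1 returns to the first vertex.

**Shape 2** — `<path>` quadratic bezier, stroke `#008000` → engrave (S345, F3767). Control points (SVG): P0=(64.743,86.414), P1=(91.949,130.051), P2=(56.183,204.688); sampled at t=k/8. Machine vertices: (64.743,169.332) → (70.561,157.938) → (74.410,145.576) → (76.292,132.245) → (76.206,117.945) → (74.152,102.676) → (70.130,86.439) → (64.141,69.233) → (56.183,51.058). Open path.

**Shape 3** — `<path>` quadratic bezier, stroke `#008000` → engrave (S345, F3767). Control points (SVG): P0=(17.701,201.343), P1=(49.686,127.875), P2=(14.798,18.999); sampled at t=k/8. Machine vertices: (17.701,54.403) → (24.652,73.323) → (29.514,93.350) → (32.286,114.483) → (32.968,136.723) → (31.560,160.069) → (28.062,184.522) → (22.475,210.081) → (14.798,236.747). Open path.

**Shape 4** — `<circle>` circle, stroke `#008000` → engrave (S345, F3767). Machine vertices: (84.192,210.082) → (83.477,213.678) → (81.440,216.726) → (78.392,218.763) → (74.796,219.478) → (71.200,218.763) → (68.152,216.726) → (66.115,213.678) → (65.400,210.082) → (66.115,206.486) → (68.152,203.438) → (71.200,201.401) → (74.796,200.686) → (78.392,201.401) → (81.440,203.438) → (83.477,206.486) → (84.192,210.082). Closed: final G1 returns to the first vertex.

**Shape 5** — `<rect>` rectangle, stroke `#008000` → engrave (S345, F3767). Machine vertices: (8.865,219.713) → (21.305,219.713) → (21.305,149.759) → (8.865,149.759) → (8.865,219.713). Closed: final G1 returns to the first vertex.

**Shape 6** — `<path>` line segment, stroke `#008000` → engrave (S345, F3767). Machine vertices: (103.294,146.985) → (130.738,236.654). Open path.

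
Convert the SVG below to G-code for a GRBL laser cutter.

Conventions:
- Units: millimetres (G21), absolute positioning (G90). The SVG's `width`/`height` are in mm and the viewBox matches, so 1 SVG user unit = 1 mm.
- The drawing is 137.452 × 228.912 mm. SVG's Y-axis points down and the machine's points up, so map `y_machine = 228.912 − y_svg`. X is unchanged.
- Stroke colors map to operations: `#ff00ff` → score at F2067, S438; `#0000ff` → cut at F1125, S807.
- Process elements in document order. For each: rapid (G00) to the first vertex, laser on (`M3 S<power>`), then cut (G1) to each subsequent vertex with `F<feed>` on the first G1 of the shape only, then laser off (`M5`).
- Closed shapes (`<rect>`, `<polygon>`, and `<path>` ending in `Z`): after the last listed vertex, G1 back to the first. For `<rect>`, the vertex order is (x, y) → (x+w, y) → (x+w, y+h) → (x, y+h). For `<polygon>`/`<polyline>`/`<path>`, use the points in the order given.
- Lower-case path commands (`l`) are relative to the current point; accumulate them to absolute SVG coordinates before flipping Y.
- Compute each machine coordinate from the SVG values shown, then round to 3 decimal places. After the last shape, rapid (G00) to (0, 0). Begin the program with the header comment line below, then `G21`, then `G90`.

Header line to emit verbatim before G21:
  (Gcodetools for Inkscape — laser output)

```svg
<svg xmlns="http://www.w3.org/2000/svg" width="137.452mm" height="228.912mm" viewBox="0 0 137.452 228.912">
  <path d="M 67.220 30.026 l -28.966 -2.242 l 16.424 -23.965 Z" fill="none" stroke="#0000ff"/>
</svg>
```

(Gcodetools for Inkscape — laser output)
G21
G90
G00 X67.220 Y198.886
M3 S807
G1 X38.254 Y201.128 F1125
G1 X54.678 Y225.093
G1 X67.220 Y198.886
M5
G00 X0.000 Y0.000

1 u = 1 mm; y_m = 228.912 − y.

[1] `<path>` regular polygon, #0000ff→cut S807 F1125: (67.220,198.886) → (38.254,201.128) → (54.678,225.093) → (67.220,198.886) (closed)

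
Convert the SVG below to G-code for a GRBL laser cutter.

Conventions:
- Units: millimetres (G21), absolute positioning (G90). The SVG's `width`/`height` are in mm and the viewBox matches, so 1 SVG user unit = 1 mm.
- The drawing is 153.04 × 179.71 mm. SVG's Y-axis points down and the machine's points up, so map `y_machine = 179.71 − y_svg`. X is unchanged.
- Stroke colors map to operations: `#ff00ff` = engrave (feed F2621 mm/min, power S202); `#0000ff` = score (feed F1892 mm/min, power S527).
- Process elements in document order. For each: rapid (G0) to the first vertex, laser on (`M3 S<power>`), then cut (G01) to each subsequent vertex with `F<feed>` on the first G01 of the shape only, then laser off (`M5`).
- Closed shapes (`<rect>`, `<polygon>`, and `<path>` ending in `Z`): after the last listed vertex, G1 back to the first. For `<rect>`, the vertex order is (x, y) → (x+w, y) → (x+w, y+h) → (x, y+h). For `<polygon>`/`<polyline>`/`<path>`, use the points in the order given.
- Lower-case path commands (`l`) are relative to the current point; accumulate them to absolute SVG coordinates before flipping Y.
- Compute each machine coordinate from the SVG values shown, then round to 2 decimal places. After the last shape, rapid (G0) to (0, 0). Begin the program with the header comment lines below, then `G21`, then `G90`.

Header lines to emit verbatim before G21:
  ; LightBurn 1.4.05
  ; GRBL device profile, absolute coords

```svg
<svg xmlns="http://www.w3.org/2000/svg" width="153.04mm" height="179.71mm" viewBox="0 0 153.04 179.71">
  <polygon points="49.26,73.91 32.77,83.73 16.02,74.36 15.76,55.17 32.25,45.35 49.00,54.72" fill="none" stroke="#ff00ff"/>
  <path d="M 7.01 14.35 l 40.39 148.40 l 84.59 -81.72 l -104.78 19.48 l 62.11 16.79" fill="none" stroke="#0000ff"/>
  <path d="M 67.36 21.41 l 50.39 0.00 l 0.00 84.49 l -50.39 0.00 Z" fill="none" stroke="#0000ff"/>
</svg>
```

1 u = 1 mm; y_m = 179.71 − y.

[1] `<polygon>` regular polygon, #ff00ff→engrave S202 F2621: (49.26,105.80) → (32.77,95.98) → (16.02,105.35) → (15.76,124.54) → (32.25,134.36) → (49.00,124.99) → (49.26,105.80) (closed)

[2] `<path>` open polyline, #0000ff→score S527 F1892: (7.01,165.36) → (47.40,16.96) → (131.99,98.68) → (27.21,79.20) → (89.32,62.41)

[3] `<path>` rectangle, #0000ff→score S527 F1892: (67.36,158.30) → (117.75,158.30) → (117.75,73.81) → (67.36,73.81) → (67.36,158.30) (closed)

; LightBurn 1.4.05
; GRBL device profile, absolute coords
G21
G90
G0 X49.26 Y105.80
M3 S202
G01 X32.77 Y95.98 F2621
G01 X16.02 Y105.35
G01 X15.76 Y124.54
G01 X32.25 Y134.36
G01 X49.00 Y124.99
G01 X49.26 Y105.80
M5
G0 X7.01 Y165.36
M3 S527
G01 X47.40 Y16.96 F1892
G01 X131.99 Y98.68
G01 X27.21 Y79.20
G01 X89.32 Y62.41
M5
G0 X67.36 Y158.30
M3 S527
G01 X117.75 Y158.30 F1892
G01 X117.75 Y73.81
G01 X67.36 Y73.81
G01 X67.36 Y158.30
M5
G0 X0.00 Y0.00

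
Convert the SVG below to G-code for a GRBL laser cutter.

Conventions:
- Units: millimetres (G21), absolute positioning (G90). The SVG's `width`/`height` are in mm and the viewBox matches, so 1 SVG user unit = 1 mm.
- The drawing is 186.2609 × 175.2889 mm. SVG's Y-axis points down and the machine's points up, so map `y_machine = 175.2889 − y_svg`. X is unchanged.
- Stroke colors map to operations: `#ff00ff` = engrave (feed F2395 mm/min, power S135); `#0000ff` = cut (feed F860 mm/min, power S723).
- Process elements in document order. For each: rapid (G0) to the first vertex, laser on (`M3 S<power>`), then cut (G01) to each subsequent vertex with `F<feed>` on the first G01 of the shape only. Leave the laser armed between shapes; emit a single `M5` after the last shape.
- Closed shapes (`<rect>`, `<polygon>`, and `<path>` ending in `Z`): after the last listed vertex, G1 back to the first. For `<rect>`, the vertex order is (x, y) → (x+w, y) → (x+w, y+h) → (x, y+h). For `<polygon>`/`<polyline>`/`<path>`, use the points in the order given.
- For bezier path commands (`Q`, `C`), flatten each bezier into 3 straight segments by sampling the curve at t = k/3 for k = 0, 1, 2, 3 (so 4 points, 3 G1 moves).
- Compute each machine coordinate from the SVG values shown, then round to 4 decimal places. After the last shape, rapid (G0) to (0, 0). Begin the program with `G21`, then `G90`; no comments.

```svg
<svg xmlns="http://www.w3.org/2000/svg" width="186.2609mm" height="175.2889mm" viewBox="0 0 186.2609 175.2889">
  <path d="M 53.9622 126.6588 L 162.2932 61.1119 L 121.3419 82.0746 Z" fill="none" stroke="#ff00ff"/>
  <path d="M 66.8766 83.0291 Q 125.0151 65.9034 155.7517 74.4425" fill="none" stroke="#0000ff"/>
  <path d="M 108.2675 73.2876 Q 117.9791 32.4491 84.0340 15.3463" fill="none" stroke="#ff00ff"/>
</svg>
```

Since the viewBox matches the mm dimensions, user units are millimetres directly. The only transform is the Y-flip y_m = 175.2889 − y_svg.

Shape 1 is a closed polygon drawn with `<path>`. Its stroke #ff00ff means engrave at S135, F2395. After flipping Y the toolpath is (53.9622,48.6301) → (162.2932,114.1770) → (121.3419,93.2143) → (53.9622,48.6301), returning to the start.

Shape 2 is a quadratic bezier drawn with `<path>`. Its stroke #0000ff means cut at S723, F860. After flipping Y the toolpath is (66.8766,92.2598) → (102.5909,100.8253) → (132.2160,103.6875) → (155.7517,100.8464).

Shape 3 is a quadratic bezier drawn with `<path>`. Its stroke #ff00ff means engrave at S135, F2395. After flipping Y the toolpath is (108.2675,102.0013) → (109.8912,126.5897) → (101.8133,145.9034) → (84.0340,159.9426).

G21
G90
G0 X53.9622 Y48.6301
M3 S135
G01 X162.2932 Y114.1770 F2395
G01 X121.3419 Y93.2143
G01 X53.9622 Y48.6301
G0 X66.8766 Y92.2598
M3 S723
G01 X102.5909 Y100.8253 F860
G01 X132.2160 Y103.6875
G01 X155.7517 Y100.8464
G0 X108.2675 Y102.0013
M3 S135
G01 X109.8912 Y126.5897 F2395
G01 X101.8133 Y145.9034
G01 X84.0340 Y159.9426
M5
G0 X0.0000 Y0.0000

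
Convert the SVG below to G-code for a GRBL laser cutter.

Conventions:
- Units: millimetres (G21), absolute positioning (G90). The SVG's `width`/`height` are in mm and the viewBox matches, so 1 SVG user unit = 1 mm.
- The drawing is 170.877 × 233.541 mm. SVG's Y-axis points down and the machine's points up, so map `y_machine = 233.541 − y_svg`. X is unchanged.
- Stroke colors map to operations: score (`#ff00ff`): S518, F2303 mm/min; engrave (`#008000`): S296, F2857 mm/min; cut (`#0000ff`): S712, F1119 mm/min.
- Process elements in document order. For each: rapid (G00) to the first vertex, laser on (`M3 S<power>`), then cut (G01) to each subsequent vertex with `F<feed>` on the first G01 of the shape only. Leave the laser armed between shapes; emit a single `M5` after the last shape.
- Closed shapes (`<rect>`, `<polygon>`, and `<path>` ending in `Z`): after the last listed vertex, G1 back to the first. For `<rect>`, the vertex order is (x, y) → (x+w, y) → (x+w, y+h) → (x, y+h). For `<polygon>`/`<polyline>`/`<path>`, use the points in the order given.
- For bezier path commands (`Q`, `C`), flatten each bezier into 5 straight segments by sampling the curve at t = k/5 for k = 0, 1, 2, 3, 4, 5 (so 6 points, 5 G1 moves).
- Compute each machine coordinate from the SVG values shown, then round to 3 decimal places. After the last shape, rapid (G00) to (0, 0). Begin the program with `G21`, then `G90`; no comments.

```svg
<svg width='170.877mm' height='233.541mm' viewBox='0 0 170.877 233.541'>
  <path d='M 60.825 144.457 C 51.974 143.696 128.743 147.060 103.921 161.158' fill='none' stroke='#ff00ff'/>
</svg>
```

Since the viewBox matches the mm dimensions, user units are millimetres directly. The only transform is the Y-flip y_m = 233.541 − y_svg.

Shape 1 is a cubic bezier drawn with `<path>`. Its stroke #ff00ff means score at S518, F2303. After flipping Y the toolpath is (60.825,89.084) → (64.291,88.993) → (79.320,87.594) → (96.925,84.571) → (108.121,79.607) → (103.921,72.383).

G21
G90
G00 X60.825 Y89.084
M3 S518
G01 X64.291 Y88.993 F2303
G01 X79.320 Y87.594
G01 X96.925 Y84.571
G01 X108.121 Y79.607
G01 X103.921 Y72.383
M5
G00 X0.000 Y0.000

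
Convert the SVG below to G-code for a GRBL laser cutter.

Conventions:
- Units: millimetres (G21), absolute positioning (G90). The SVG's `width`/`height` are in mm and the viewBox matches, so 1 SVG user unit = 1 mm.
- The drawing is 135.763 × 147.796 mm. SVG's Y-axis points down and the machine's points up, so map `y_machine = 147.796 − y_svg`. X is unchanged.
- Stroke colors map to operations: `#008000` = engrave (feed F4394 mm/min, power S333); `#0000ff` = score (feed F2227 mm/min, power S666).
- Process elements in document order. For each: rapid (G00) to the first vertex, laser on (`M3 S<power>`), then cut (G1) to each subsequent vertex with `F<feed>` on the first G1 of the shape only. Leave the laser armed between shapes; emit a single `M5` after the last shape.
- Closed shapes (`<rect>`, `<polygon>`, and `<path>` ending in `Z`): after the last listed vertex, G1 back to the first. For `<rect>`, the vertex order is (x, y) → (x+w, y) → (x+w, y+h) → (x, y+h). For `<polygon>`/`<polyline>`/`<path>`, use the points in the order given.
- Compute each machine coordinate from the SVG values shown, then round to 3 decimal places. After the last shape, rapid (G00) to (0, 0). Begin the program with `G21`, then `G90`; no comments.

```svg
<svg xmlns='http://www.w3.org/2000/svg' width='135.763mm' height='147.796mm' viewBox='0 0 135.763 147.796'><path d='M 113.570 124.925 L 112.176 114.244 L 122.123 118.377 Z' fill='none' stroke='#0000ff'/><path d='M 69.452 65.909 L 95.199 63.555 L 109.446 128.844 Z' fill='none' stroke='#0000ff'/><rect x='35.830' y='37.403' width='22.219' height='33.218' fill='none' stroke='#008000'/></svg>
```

G21
G90
G00 X113.570 Y22.871
M3 S666
G1 X112.176 Y33.552 F2227
G1 X122.123 Y29.419
G1 X113.570 Y22.871
G00 X69.452 Y81.887
M3 S666
G1 X95.199 Y84.241 F2227
G1 X109.446 Y18.952
G1 X69.452 Y81.887
G00 X35.830 Y110.393
M3 S333
G1 X58.049 Y110.393 F4394
G1 X58.049 Y77.175
G1 X35.830 Y77.175
G1 X35.830 Y110.393
M5
G00 X0.000 Y0.000

viewBox `0 0 135.763 147.796` with mm width/height → 1 unit = 1 mm. Flip: y_m = 147.796 − y_svg.

**Shape 1** — `<path>` regular polygon, stroke `#0000ff` → score (S666, F2227). Machine vertices: (113.570,22.871) → (112.176,33.552) → (122.123,29.419) → (113.570,22.871). Closed: final G1 returns to the first vertex.

**Shape 2** — `<path>` closed polygon, stroke `#0000ff` → score (S666, F2227). Machine vertices: (69.452,81.887) → (95.199,84.241) → (109.446,18.952) → (69.452,81.887). Closed: final G1 returns to the first vertex.

**Shape 3** — `<rect>` rectangle, stroke `#008000` → engrave (S333, F4394). Machine vertices: (35.830,110.393) → (58.049,110.393) → (58.049,77.175) → (35.830,77.175) → (35.830,110.393). Closed: final G1 returns to the first vertex.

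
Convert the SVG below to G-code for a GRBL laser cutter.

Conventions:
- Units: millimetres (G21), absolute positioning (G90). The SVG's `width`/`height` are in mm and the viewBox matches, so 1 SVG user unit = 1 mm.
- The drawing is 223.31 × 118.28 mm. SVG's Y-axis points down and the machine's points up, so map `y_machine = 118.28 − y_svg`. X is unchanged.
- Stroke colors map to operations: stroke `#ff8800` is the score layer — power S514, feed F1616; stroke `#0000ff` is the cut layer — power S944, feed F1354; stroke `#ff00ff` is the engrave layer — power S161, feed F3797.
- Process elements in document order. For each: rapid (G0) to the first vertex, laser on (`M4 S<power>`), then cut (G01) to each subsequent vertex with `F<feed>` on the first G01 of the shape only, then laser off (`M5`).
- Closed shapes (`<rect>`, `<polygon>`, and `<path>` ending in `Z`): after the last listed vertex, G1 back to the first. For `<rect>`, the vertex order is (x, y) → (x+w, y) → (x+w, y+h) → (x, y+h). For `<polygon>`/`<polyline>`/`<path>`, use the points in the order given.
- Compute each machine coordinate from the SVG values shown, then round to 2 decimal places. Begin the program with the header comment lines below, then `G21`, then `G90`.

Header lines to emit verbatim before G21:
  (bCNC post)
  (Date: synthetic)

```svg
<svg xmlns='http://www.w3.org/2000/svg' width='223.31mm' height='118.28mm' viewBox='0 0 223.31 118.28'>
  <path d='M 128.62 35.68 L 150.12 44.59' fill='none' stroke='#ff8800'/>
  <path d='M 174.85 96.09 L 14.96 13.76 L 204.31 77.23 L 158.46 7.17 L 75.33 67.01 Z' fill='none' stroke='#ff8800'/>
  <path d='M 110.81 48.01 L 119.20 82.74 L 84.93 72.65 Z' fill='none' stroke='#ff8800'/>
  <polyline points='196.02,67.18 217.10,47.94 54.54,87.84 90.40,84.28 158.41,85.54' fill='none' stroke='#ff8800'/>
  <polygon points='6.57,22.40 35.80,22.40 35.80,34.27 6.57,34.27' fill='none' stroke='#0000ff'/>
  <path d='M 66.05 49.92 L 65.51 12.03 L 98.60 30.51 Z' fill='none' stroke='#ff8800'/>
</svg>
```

(bCNC post)
(Date: synthetic)
G21
G90
G0 X128.62 Y82.60
M4 S514
G01 X150.12 Y73.69 F1616
M5
G0 X174.85 Y22.19
M4 S514
G01 X14.96 Y104.52 F1616
G01 X204.31 Y41.05
G01 X158.46 Y111.11
G01 X75.33 Y51.27
G01 X174.85 Y22.19
M5
G0 X110.81 Y70.27
M4 S514
G01 X119.20 Y35.54 F1616
G01 X84.93 Y45.63
G01 X110.81 Y70.27
M5
G0 X196.02 Y51.10
M4 S514
G01 X217.10 Y70.34 F1616
G01 X54.54 Y30.44
G01 X90.40 Y34.00
G01 X158.41 Y32.74
M5
G0 X6.57 Y95.88
M4 S944
G01 X35.80 Y95.88 F1354
G01 X35.80 Y84.01
G01 X6.57 Y84.01
G01 X6.57 Y95.88
M5
G0 X66.05 Y68.36
M4 S514
G01 X65.51 Y106.25 F1616
G01 X98.60 Y87.77
G01 X66.05 Y68.36
M5

viewBox `0 0 223.31 118.28` with mm width/height → 1 unit = 1 mm. Flip: y_m = 118.28 − y_svg.

**Shape 1** — `<path>` line segment, stroke `#ff8800` → score (S514, F1616). Machine vertices: (128.62,82.60) → (150.12,73.69). Open path.

**Shape 2** — `<path>` closed polygon, stroke `#ff8800` → score (S514, F1616). Machine vertices: (174.85,22.19) → (14.96,104.52) → (204.31,41.05) → (158.46,111.11) → (75.33,51.27) → (174.85,22.19). Closed: final G1 returns to the first vertex.

**Shape 3** — `<path>` regular polygon, stroke `#ff8800` → score (S514, F1616). Machine vertices: (110.81,70.27) → (119.20,35.54) → (84.93,45.63) → (110.81,70.27). Closed: final G1 returns to the first vertex.

**Shape 4** — `<polyline>` open polyline, stroke `#ff8800` → score (S514, F1616). Machine vertices: (196.02,51.10) → (217.10,70.34) → (54.54,30.44) → (90.40,34.00) → (158.41,32.74). Open path.

**Shape 5** — `<polygon>` rectangle, stroke `#0000ff` → cut (S944, F1354). Machine vertices: (6.57,95.88) → (35.80,95.88) → (35.80,84.01) → (6.57,84.01) → (6.57,95.88). Closed: final G1 returns to the first vertex.

**Shape 6** — `<path>` regular polygon, stroke `#ff8800` → score (S514, F1616). Machine vertices: (66.05,68.36) → (65.51,106.25) → (98.60,87.77) → (66.05,68.36). Closed: final G1 returns to the first vertex.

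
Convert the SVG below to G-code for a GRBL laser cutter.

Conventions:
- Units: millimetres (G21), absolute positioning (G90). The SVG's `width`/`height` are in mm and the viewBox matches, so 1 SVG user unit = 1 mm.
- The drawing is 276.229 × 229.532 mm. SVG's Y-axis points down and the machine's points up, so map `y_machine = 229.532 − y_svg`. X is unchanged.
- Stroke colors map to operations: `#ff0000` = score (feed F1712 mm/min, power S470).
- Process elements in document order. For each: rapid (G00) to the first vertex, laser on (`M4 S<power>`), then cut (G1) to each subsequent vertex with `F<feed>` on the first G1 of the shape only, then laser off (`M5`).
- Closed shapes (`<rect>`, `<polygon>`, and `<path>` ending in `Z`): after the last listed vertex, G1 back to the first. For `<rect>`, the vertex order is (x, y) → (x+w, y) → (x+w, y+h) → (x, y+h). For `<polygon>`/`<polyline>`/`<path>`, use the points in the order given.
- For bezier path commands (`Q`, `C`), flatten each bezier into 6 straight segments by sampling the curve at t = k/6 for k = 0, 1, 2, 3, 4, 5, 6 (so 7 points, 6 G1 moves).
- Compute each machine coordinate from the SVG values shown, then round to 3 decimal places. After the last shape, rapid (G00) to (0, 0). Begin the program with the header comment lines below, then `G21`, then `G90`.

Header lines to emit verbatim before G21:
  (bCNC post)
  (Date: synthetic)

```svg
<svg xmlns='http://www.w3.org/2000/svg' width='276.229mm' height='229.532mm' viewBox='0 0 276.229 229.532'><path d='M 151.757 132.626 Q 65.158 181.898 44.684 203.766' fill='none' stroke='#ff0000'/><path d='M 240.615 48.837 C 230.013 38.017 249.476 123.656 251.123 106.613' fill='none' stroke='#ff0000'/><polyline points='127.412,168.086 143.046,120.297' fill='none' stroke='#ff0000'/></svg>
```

Since the viewBox matches the mm dimensions, user units are millimetres directly. The only transform is the Y-flip y_m = 229.532 − y_svg.

Shape 1 is a quadratic bezier drawn with `<path>`. Its stroke #ff0000 means score at S470, F1712. After flipping Y the toolpath is (151.757,96.906) → (124.727,81.243) → (101.372,67.103) → (81.689,54.485) → (65.681,43.390) → (53.345,33.817) → (44.684,25.766).

Shape 2 is a cubic bezier drawn with `<path>`. Its stroke #ff0000 means score at S470, F1712. After flipping Y the toolpath is (240.615,180.695) → (237.598,178.989) → (238.261,166.738) → (241.276,149.473) → (245.311,132.728) → (249.037,122.032) → (251.123,122.919).

Shape 3 is a line segment drawn with `<polyline>`. Its stroke #ff0000 means score at S470, F1712. After flipping Y the toolpath is (127.412,61.446) → (143.046,109.235).

(bCNC post)
(Date: synthetic)
G21
G90
G00 X151.757 Y96.906
M4 S470
G1 X124.727 Y81.243 F1712
G1 X101.372 Y67.103
G1 X81.689 Y54.485
G1 X65.681 Y43.390
G1 X53.345 Y33.817
G1 X44.684 Y25.766
M5
G00 X240.615 Y180.695
M4 S470
G1 X237.598 Y178.989 F1712
G1 X238.261 Y166.738
G1 X241.276 Y149.473
G1 X245.311 Y132.728
G1 X249.037 Y122.032
G1 X251.123 Y122.919
M5
G00 X127.412 Y61.446
M4 S470
G1 X143.046 Y109.235 F1712
M5
G00 X0.000 Y0.000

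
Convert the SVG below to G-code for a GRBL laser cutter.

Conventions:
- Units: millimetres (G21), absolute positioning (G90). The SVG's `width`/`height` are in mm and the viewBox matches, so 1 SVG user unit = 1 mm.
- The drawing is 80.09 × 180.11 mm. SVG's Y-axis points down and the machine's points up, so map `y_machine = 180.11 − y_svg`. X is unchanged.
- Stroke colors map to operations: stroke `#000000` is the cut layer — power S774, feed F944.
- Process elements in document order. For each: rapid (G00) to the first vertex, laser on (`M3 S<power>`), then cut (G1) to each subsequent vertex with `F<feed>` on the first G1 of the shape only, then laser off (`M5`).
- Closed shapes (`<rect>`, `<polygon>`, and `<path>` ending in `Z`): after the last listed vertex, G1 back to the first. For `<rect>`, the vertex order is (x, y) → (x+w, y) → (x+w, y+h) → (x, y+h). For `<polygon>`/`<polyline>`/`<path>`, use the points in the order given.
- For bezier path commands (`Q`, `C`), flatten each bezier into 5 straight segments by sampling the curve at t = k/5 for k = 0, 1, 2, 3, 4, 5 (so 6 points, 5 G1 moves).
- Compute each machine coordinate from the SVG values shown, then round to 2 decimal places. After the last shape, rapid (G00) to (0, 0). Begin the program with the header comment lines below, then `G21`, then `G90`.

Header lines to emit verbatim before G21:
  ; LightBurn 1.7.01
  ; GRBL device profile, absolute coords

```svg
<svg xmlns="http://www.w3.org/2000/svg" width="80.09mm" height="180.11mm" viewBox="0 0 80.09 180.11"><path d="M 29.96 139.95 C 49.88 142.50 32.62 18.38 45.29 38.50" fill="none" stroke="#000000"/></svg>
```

viewBox `0 0 80.09 180.11` with mm width/height → 1 unit = 1 mm. Flip: y_m = 180.11 − y_svg.

**Shape 1** — `<path>` cubic bezier, stroke `#000000` → cut (S774, F944). Control points (SVG): P0=(29.96,139.95), P1=(49.88,142.50), P2=(32.62,18.38), P3=(45.29,38.50); sampled at t=k/5. Machine vertices: (29.96,40.16) → (37.99,51.66) → (40.31,80.56) → (40.16,113.86) → (40.74,138.54) → (45.29,141.61). Open path.

; LightBurn 1.7.01
; GRBL device profile, absolute coords
G21
G90
G00 X29.96 Y40.16
M3 S774
G1 X37.99 Y51.66 F944
G1 X40.31 Y80.56
G1 X40.16 Y113.86
G1 X40.74 Y138.54
G1 X45.29 Y141.61
M5
G00 X0.00 Y0.00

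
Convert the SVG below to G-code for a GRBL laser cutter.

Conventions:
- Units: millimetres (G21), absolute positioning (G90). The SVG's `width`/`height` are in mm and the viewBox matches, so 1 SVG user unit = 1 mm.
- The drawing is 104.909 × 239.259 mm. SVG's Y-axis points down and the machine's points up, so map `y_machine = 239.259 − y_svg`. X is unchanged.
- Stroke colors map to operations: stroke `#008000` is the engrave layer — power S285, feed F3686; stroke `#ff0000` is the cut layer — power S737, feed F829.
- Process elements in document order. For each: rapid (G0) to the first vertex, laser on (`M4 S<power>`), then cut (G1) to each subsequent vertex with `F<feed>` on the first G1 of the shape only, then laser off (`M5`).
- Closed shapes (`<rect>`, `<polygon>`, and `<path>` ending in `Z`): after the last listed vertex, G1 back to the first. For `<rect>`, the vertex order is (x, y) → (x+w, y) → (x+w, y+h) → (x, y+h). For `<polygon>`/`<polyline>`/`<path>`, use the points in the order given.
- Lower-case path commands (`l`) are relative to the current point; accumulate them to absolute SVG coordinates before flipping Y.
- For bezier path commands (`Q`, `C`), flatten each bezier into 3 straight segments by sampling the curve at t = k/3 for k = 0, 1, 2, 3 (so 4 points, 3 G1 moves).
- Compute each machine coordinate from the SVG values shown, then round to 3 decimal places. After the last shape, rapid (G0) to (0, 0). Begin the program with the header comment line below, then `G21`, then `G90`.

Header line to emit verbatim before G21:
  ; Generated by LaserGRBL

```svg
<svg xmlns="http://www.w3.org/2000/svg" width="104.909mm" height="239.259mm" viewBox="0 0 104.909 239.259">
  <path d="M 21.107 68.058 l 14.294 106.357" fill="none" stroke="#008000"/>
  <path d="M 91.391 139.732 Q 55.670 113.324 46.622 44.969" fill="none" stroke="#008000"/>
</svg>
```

Since the viewBox matches the mm dimensions, user units are millimetres directly. The only transform is the Y-flip y_m = 239.259 − y_svg.

Shape 1 is a line segment drawn with `<path>`. Its stroke #008000 means engrave at S285, F3686. After flipping Y the toolpath is (21.107,171.201) → (35.401,64.844).

Shape 2 is a quadratic bezier drawn with `<path>`. Its stroke #008000 means engrave at S285, F3686. After flipping Y the toolpath is (91.391,99.527) → (70.541,121.793) → (55.618,153.381) → (46.622,194.290).

; Generated by LaserGRBL
G21
G90
G0 X21.107 Y171.201
M4 S285
G1 X35.401 Y64.844 F3686
M5
G0 X91.391 Y99.527
M4 S285
G1 X70.541 Y121.793 F3686
G1 X55.618 Y153.381
G1 X46.622 Y194.290
M5
G0 X0.000 Y0.000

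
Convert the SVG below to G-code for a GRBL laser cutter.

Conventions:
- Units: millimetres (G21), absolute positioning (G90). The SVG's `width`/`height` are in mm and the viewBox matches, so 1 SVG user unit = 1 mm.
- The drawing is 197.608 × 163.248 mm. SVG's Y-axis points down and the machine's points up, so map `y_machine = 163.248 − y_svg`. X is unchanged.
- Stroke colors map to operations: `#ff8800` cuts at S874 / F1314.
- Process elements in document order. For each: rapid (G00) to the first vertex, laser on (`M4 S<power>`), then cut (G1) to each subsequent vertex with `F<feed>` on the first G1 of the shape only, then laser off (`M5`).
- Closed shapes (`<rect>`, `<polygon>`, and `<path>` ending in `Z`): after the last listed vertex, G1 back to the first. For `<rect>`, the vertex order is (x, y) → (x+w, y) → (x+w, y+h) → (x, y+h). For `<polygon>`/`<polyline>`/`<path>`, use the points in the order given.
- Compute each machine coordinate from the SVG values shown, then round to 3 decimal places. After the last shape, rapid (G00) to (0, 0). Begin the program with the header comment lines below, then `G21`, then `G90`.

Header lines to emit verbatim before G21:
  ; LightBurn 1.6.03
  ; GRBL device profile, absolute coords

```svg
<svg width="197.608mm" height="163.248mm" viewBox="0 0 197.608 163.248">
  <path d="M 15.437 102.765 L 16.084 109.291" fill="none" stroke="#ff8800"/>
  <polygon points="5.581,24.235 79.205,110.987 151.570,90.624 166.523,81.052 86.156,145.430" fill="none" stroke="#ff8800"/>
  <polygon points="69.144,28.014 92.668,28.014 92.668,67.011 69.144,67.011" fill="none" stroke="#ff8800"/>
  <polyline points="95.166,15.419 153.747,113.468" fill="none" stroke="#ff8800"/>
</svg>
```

viewBox `0 0 197.608 163.248` with mm width/height → 1 unit = 1 mm. Flip: y_m = 163.248 − y_svg.

**Shape 1** — `<path>` line segment, stroke `#ff8800` → cut (S874, F1314). Machine vertices: (15.437,60.483) → (16.084,53.957). Open path.

**Shape 2** — `<polygon>` closed polygon, stroke `#ff8800` → cut (S874, F1314). Machine vertices: (5.581,139.013) → (79.205,52.261) → (151.570,72.624) → (166.523,82.196) → (86.156,17.818) → (5.581,139.013). Closed: final G1 returns to the first vertex.

**Shape 3** — `<polygon>` rectangle, stroke `#ff8800` → cut (S874, F1314). Machine vertices: (69.144,135.234) → (92.668,135.234) → (92.668,96.237) → (69.144,96.237) → (69.144,135.234). Closed: final G1 returns to the first vertex.

**Shape 4** — `<polyline>` line segment, stroke `#ff8800` → cut (S874, F1314). Machine vertices: (95.166,147.829) → (153.747,49.780). Open path.

; LightBurn 1.6.03
; GRBL device profile, absolute coords
G21
G90
G00 X15.437 Y60.483
M4 S874
G1 X16.084 Y53.957 F1314
M5
G00 X5.581 Y139.013
M4 S874
G1 X79.205 Y52.261 F1314
G1 X151.570 Y72.624
G1 X166.523 Y82.196
G1 X86.156 Y17.818
G1 X5.581 Y139.013
M5
G00 X69.144 Y135.234
M4 S874
G1 X92.668 Y135.234 F1314
G1 X92.668 Y96.237
G1 X69.144 Y96.237
G1 X69.144 Y135.234
M5
G00 X95.166 Y147.829
M4 S874
G1 X153.747 Y49.780 F1314
M5
G00 X0.000 Y0.000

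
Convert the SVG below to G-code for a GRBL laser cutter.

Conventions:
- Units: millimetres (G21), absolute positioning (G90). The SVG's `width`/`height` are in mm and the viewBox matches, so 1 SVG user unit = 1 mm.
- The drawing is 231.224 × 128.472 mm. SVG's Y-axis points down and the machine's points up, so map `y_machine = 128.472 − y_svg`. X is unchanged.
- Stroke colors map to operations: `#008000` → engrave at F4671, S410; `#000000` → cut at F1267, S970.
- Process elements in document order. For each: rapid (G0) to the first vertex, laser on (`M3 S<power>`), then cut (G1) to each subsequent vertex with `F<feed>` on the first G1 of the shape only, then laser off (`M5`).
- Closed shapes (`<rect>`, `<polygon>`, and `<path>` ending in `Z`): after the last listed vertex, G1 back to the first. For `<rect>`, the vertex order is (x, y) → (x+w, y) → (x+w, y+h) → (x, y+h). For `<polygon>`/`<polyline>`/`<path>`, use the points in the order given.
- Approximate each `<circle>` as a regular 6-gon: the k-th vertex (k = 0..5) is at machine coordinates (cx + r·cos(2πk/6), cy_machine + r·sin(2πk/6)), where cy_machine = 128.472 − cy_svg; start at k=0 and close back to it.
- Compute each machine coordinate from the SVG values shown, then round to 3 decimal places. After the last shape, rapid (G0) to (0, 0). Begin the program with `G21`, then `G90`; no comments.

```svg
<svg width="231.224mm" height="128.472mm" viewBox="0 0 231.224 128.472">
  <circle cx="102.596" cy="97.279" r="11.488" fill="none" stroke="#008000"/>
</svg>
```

1 u = 1 mm; y_m = 128.472 − y.

[1] `<circle>` circle, #008000→engrave S410 F4671: (114.084,31.193) → (108.340,41.142) → (96.852,41.142) → (91.108,31.193) → (96.852,21.244) → (108.340,21.244) → (114.084,31.193) (closed)

G21
G90
G0 X114.084 Y31.193
M3 S410
G1 X108.340 Y41.142 F4671
G1 X96.852 Y41.142
G1 X91.108 Y31.193
G1 X96.852 Y21.244
G1 X108.340 Y21.244
G1 X114.084 Y31.193
M5
G0 X0.000 Y0.000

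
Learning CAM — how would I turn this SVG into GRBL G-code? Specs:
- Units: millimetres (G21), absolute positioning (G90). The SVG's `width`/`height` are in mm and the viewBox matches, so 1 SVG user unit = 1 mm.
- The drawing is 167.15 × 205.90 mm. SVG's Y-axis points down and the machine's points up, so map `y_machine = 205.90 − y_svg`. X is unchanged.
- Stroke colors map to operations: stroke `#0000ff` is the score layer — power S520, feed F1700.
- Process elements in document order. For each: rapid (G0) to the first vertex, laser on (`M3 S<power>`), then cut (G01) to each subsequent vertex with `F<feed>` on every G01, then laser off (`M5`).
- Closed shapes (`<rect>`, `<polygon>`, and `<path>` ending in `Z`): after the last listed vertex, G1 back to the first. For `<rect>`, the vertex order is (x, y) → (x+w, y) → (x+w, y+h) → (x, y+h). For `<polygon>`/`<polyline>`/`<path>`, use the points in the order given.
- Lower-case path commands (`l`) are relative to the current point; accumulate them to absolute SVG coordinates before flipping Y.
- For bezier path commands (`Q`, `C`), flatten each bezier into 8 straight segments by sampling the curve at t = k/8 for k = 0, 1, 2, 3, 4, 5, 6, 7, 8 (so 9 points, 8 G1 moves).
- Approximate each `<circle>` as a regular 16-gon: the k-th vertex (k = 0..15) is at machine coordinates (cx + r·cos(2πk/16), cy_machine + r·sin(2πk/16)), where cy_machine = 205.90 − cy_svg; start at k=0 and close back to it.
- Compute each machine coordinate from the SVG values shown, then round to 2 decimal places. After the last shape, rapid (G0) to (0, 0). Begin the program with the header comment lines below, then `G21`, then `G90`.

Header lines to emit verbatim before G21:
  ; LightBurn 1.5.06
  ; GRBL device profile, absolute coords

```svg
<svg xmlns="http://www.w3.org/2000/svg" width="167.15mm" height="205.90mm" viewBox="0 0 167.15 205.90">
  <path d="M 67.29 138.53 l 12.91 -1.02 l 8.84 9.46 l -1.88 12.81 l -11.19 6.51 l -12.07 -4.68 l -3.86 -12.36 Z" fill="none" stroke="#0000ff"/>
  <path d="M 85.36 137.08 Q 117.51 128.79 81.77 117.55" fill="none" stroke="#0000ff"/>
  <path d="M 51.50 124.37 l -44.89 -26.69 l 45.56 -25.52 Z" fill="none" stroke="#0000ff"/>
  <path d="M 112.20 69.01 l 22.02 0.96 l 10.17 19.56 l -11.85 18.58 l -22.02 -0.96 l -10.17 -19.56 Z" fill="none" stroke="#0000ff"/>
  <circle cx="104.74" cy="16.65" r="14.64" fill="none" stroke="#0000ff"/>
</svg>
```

; LightBurn 1.5.06
; GRBL device profile, absolute coords
G21
G90
G0 X67.29 Y67.37
M3 S520
G01 X80.20 Y68.39 F1700
G01 X89.04 Y58.93 F1700
G01 X87.16 Y46.12 F1700
G01 X75.97 Y39.61 F1700
G01 X63.90 Y44.29 F1700
G01 X60.04 Y56.65 F1700
G01 X67.29 Y67.37 F1700
M5
G0 X85.36 Y68.82
M3 S520
G01 X92.34 Y70.94 F1700
G01 X97.19 Y73.15 F1700
G01 X99.93 Y75.45 F1700
G01 X100.54 Y77.85 F1700
G01 X99.03 Y80.33 F1700
G01 X95.40 Y82.91 F1700
G01 X89.64 Y85.59 F1700
G01 X81.77 Y88.35 F1700
M5
G0 X51.50 Y81.53
M3 S520
G01 X6.61 Y108.22 F1700
G01 X52.17 Y133.74 F1700
G01 X51.50 Y81.53 F1700
M5
G0 X112.20 Y136.89
M3 S520
G01 X134.22 Y135.93 F1700
G01 X144.39 Y116.37 F1700
G01 X132.54 Y97.79 F1700
G01 X110.52 Y98.75 F1700
G01 X100.35 Y118.31 F1700
G01 X112.20 Y136.89 F1700
M5
G0 X119.38 Y189.25
M3 S520
G01 X118.27 Y194.85 F1700
G01 X115.09 Y199.60 F1700
G01 X110.34 Y202.78 F1700
G01 X104.74 Y203.89 F1700
G01 X99.14 Y202.78 F1700
G01 X94.39 Y199.60 F1700
G01 X91.21 Y194.85 F1700
G01 X90.10 Y189.25 F1700
G01 X91.21 Y183.65 F1700
G01 X94.39 Y178.90 F1700
G01 X99.14 Y175.72 F1700
G01 X104.74 Y174.61 F1700
G01 X110.34 Y175.72 F1700
G01 X115.09 Y178.90 F1700
G01 X118.27 Y183.65 F1700
G01 X119.38 Y189.25 F1700
M5
G0 X0.00 Y0.00

Since the viewBox matches the mm dimensions, user units are millimetres directly. The only transform is the Y-flip y_m = 205.90 − y_svg.

Shape 1 is a regular polygon drawn with `<path>`. Its stroke #0000ff means score at S520, F1700. After flipping Y the toolpath is (67.29,67.37) → (80.20,68.39) → (89.04,58.93) → (87.16,46.12) → (75.97,39.61) → (63.90,44.29) → (60.04,56.65) → (67.29,67.37), returning to the start.

Shape 2 is a quadratic bezier drawn with `<path>`. Its stroke #0000ff means score at S520, F1700. After flipping Y the toolpath is (85.36,68.82) → (92.34,70.94) → (97.19,73.15) → (99.93,75.45) → (100.54,77.85) → (99.03,80.33) → (95.40,82.91) → (89.64,85.59) → (81.77,88.35).

Shape 3 is a regular polygon drawn with `<path>`. Its stroke #0000ff means score at S520, F1700. After flipping Y the toolpath is (51.50,81.53) → (6.61,108.22) → (52.17,133.74) → (51.50,81.53), returning to the start.

Shape 4 is a regular polygon drawn with `<path>`. Its stroke #0000ff means score at S520, F1700. After flipping Y the toolpath is (112.20,136.89) → (134.22,135.93) → (144.39,116.37) → (132.54,97.79) → (110.52,98.75) → (100.35,118.31) → (112.20,136.89), returning to the start.

Shape 5 is a circle drawn with `<circle>`. Its stroke #0000ff means score at S520, F1700. After flipping Y the toolpath is (119.38,189.25) → (118.27,194.85) → (115.09,199.60) → (110.34,202.78) → (104.74,203.89) → (99.14,202.78) → (94.39,199.60) → (91.21,194.85) → (90.10,189.25) → (91.21,183.65) → (94.39,178.90) → (99.14,175.72) → (104.74,174.61) → (110.34,175.72) → (115.09,178.90) → (118.27,183.65) → (119.38,189.25), returning to the start.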